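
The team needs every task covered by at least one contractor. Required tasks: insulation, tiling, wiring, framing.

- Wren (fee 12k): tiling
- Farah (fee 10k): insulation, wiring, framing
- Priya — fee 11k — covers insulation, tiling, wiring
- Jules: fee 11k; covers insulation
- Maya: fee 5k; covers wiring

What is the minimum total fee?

Choose Farah and Priya: together they cover insulation, tiling, wiring, framing — every task.
Total fee: 10 + 11 = 21.

21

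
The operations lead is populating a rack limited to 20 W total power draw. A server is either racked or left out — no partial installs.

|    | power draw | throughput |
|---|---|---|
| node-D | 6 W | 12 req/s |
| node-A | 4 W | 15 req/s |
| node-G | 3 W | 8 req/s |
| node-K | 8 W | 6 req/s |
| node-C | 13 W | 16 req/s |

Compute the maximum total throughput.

Allowing fractional choices, the relaxed optimum would be about 43.6, but servers are indivisible.
node-D + node-A + node-G: power draw 6 + 4 + 3 = 13 ≤ 20, throughput 12 + 15 + 8 = 35.
node-A + node-G + node-C: power draw 4 + 3 + 13 = 20 ≤ 20, throughput 15 + 8 + 16 = 39.
Best is node-A, node-G, and node-C with total throughput 39.

39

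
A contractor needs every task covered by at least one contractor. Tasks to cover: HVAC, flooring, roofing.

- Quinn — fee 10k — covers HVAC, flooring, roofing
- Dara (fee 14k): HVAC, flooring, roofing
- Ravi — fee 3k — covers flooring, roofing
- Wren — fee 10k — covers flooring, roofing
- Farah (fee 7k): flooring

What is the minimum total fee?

The greedy cost-per-new-task heuristic would pick Ravi and Quinn for 13, but a cheaper cover exists.
Quinn alone covers HVAC, flooring, roofing — every task.
Total fee: 10.
No cover costs less than 10.

10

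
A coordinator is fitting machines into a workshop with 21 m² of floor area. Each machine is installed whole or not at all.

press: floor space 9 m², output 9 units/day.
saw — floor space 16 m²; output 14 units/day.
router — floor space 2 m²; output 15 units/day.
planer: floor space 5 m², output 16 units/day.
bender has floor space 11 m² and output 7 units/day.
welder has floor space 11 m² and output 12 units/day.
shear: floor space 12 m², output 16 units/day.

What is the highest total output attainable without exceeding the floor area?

47

router + planer + shear: floor space 2 + 5 + 12 = 19 ≤ 21, output 15 + 16 + 16 = 47.
router + planer + welder: floor space 2 + 5 + 11 = 18 ≤ 21, output 15 + 16 + 12 = 43.
press + router + planer: floor space 9 + 2 + 5 = 16 ≤ 21, output 9 + 15 + 16 = 40.
Best is router, planer, and shear with total output 47.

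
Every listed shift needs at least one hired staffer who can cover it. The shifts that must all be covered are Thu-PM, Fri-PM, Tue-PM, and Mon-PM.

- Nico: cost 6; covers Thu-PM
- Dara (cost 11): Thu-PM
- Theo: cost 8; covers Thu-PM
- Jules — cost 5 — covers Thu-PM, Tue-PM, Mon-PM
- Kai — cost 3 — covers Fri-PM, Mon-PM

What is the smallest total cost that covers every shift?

This is a weighted set-cover instance.
Choose Jules and Kai: together they cover Thu-PM, Fri-PM, Tue-PM, Mon-PM — every shift.
Total cost: 5 + 3 = 8.

8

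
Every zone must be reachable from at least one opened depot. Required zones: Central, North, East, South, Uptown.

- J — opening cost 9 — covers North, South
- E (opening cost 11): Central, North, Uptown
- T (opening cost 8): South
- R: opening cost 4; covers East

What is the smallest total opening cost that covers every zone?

Choose E, T, and R: together they cover Central, North, East, South, Uptown — every zone.
Total opening cost: 11 + 8 + 4 = 23.

23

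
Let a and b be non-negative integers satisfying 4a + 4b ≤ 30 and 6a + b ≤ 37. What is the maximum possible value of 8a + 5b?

53

Relaxing integrality, the LP optimum is 55.20 at (a,b) = (5.9, 1.6), which is not an integer point.
(a,b)=(6,1): 4·6+4·1=28≤30, 6·6+1·1=37≤37, objective 53.
(a,b)=(5,2): 4·5+4·2=28≤30, 6·5+1·2=32≤37, objective 50.
(a,b)=(6,0): 4·6+4·0=24≤30, 6·6+1·0=36≤37, objective 48.
Maximum is 53 at (a,b)=(6,1).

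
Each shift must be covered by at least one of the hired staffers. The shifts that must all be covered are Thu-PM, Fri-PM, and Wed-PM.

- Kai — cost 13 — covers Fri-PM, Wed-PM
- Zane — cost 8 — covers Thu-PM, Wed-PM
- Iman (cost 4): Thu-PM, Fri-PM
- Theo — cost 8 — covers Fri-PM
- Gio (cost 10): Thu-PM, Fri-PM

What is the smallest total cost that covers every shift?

This is a weighted set-cover instance.
Choose Zane and Iman: together they cover Thu-PM, Fri-PM, Wed-PM — every shift.
Total cost: 8 + 4 = 12.
No cover costs less than 12.

12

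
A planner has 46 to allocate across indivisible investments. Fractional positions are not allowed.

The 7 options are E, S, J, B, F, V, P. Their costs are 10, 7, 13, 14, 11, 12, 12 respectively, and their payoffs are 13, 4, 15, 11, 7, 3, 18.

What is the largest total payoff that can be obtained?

E + S + J + P: cost 10 + 7 + 13 + 12 = 42 ≤ 46, payoff 13 + 4 + 15 + 18 = 50.
S + J + B + P: cost 7 + 13 + 14 + 12 = 46 ≤ 46, payoff 4 + 15 + 11 + 18 = 48.
E + J + F + P: cost 10 + 13 + 11 + 12 = 46 ≤ 46, payoff 13 + 15 + 7 + 18 = 53.
Best is E, J, F, and P with total payoff 53.

53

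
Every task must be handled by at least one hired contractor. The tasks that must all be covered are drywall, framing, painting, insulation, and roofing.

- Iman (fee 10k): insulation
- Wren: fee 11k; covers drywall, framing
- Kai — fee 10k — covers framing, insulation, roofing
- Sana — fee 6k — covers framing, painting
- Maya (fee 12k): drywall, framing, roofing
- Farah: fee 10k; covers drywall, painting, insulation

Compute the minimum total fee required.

The greedy cost-per-new-task heuristic would pick Sana, Kai, and Farah for 26, but a cheaper cover exists.
Choose Kai and Farah: together they cover drywall, framing, painting, insulation, roofing — every task.
Total fee: 10 + 10 = 20.
No cover costs less than 20.

20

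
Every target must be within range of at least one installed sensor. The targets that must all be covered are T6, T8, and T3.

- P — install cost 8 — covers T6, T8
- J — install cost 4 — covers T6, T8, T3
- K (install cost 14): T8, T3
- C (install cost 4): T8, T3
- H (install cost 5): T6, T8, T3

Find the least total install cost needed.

4

J alone covers T6, T8, T3 — every target.
Total install cost: 4.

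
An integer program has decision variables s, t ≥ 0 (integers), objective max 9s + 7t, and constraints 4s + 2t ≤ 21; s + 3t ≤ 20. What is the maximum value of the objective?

60

(s,t)=(2,6): 4·2+2·6=20≤21, 1·2+3·6=20≤20, objective 60.
(s,t)=(3,4): 4·3+2·4=20≤21, 1·3+3·4=15≤20, objective 55.
(s,t)=(2,5): 4·2+2·5=18≤21, 1·2+3·5=17≤20, objective 53.
The best lattice point is (2,6), giving 60.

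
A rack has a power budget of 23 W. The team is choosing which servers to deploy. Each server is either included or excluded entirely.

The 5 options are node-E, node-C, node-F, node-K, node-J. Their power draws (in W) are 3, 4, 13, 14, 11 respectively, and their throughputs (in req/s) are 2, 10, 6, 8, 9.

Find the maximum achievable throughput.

21

This is an integer program with binary decision variables.
Allowing fractional choices, the relaxed optimum would be about 23.9, but servers are indivisible.
node-E + node-C + node-J: power draw 3 + 4 + 11 = 18 ≤ 23, throughput 2 + 10 + 9 = 21.
node-C + node-J: power draw 4 + 11 = 15 ≤ 23, throughput 10 + 9 = 19.
node-E + node-C + node-K: power draw 3 + 4 + 14 = 21 ≤ 23, throughput 2 + 10 + 8 = 20.
Best is node-E, node-C, and node-J with total throughput 21.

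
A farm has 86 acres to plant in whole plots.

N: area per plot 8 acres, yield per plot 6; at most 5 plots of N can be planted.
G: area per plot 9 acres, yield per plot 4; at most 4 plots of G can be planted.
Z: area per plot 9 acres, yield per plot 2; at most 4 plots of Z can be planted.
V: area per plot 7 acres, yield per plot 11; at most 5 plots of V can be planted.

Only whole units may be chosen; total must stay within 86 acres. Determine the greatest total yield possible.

89

5×N, 1×G, and 5×V: area 84 ≤ 86, yield 5·6 + 1·4 + 5·11 = 89.
4×N, 2×G, and 5×V: area 85 ≤ 86, yield 4·6 + 2·4 + 5·11 = 87.
Best is 89.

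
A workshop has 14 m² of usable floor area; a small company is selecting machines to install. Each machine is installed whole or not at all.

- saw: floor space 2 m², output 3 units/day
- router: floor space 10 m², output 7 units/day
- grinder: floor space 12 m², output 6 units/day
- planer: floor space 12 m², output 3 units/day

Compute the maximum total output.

This is a 0-1 knapsack instance.
Allowing fractional choices, the relaxed optimum would be about 11.0, but machines are indivisible.
saw + router: floor space 2 + 10 = 12 ≤ 14, output 3 + 7 = 10.
saw + grinder: floor space 2 + 12 = 14 ≤ 14, output 3 + 6 = 9.
Best is saw and router with total output 10.

10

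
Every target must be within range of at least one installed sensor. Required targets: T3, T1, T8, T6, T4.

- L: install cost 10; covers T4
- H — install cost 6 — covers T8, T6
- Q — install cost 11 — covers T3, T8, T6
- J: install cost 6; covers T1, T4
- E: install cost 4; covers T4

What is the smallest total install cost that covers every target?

This is an integer covering problem.
The greedy cost-per-new-target heuristic would pick H, J, and Q for 23, but a cheaper cover exists.
Choose Q and J: together they cover T3, T1, T8, T6, T4 — every target.
Total install cost: 11 + 6 = 17.
No cover costs less than 17.

17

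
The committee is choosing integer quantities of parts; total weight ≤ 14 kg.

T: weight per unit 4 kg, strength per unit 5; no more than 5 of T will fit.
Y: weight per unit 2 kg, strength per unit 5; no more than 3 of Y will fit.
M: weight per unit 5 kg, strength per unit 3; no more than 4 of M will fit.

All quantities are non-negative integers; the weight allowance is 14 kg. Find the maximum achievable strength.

25

Y has the best ratio (5/2); taking only Y gives at most 3×5 = 15 (stopped by the supply cap of 3).
Mixing does better — 2×T and 3×Y: weight 14 ≤ 14, strength 2·5 + 3·5 = 25.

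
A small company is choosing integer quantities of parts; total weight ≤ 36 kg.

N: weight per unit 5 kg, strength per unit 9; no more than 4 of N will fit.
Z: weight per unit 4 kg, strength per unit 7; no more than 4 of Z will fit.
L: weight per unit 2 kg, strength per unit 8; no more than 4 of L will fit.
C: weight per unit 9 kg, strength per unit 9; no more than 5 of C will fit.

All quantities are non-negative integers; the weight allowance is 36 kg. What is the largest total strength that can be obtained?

82

This is a bounded integer knapsack.
L has the best ratio (8/2); taking only L gives at most 4×8 = 32 (stopped by the supply cap of 4).
Mixing does better — 4×N, 2×Z, and 4×L: weight 36 ≤ 36, strength 4·9 + 2·7 + 4·8 = 82.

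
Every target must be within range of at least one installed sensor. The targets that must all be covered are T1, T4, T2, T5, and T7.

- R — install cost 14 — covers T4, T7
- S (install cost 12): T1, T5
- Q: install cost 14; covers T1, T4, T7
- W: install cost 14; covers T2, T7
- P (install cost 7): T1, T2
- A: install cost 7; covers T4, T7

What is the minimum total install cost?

26

Choose S, P, and A: together they cover T1, T4, T2, T5, T7 — every target.
Total install cost: 12 + 7 + 7 = 26.
No cover costs less than 26.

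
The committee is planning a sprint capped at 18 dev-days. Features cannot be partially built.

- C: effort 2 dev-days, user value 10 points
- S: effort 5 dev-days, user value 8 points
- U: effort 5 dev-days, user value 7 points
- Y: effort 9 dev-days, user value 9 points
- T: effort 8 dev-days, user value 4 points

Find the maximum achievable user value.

Take C, S, and Y: effort 2 + 5 + 9 = 16 ≤ 18, user value 10 + 8 + 9 = 27.
No other feasible combination does better.

27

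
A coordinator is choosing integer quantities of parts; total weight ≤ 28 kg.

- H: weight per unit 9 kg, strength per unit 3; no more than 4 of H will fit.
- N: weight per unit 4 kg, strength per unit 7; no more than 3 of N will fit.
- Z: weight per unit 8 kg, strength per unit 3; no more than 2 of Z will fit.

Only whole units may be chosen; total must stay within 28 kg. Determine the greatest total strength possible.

27

N has the best ratio (7/4); taking only N gives at most 3×7 = 21 (stopped by the supply cap of 3).
Mixing does better — 3×N and 2×Z: weight 28 ≤ 28, strength 3·7 + 2·3 = 27.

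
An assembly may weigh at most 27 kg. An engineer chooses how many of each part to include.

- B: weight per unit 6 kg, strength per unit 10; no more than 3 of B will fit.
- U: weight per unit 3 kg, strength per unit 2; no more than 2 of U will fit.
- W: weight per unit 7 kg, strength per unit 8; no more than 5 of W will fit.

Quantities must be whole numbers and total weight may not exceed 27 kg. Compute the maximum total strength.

3×B and 1×W: weight 25 ≤ 27, strength 3·10 + 1·8 = 38.
2×B and 2×W: weight 26 ≤ 27, strength 2·10 + 2·8 = 36.
Best is 38.

38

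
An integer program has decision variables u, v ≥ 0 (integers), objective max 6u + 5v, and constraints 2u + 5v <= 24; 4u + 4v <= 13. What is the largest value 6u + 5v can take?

18

Relaxing integrality, the LP optimum is 19.50 at (u,v) = (3.25, 0), which is not an integer point.
(u,v)=(3,0): 2·3+5·0=6≤24, 4·3+4·0=12≤13, objective 18.
(u,v)=(2,1): 2·2+5·1=9≤24, 4·2+4·1=12≤13, objective 17.
(u,v)=(2,0): 2·2+5·0=4≤24, 4·2+4·0=8≤13, objective 12.
Maximum is 18 at (u,v)=(3,0).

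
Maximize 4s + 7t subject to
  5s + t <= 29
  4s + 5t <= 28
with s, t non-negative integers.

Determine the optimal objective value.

36

Relaxing integrality, the LP optimum is 39.20 at (s,t) = (0, 5.6), which is not an integer point.
(s,t)=(2,4): 5·2+1·4=14≤29, 4·2+5·4=28≤28, objective 36.
(s,t)=(0,5): 5·0+1·5=5≤29, 4·0+5·5=25≤28, objective 35.
The best lattice point is (2,4), giving 36.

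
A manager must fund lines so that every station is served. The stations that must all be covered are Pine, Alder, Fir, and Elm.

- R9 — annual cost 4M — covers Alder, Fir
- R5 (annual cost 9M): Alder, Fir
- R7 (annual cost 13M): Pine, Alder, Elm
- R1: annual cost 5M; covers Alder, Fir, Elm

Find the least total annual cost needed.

This is a weighted set-cover instance.
Choose R9 and R7: together they cover Pine, Alder, Fir, Elm — every station.
Total annual cost: 4 + 13 = 17.

17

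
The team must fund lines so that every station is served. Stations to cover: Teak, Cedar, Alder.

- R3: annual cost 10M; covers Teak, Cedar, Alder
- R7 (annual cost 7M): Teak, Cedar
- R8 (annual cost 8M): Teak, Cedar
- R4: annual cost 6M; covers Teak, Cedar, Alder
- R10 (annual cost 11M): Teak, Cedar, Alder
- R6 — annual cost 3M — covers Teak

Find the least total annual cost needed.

This is a weighted set-cover instance.
R4 alone covers Teak, Cedar, Alder — every station.
Total annual cost: 6.
No cover costs less than 6.

6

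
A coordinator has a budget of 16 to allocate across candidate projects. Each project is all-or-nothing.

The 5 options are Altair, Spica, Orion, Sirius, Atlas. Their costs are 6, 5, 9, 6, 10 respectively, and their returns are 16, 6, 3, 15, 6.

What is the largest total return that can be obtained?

This is a 0-1 knapsack instance.
Altair + Spica: cost 6 + 5 = 11 ≤ 16, return 16 + 6 = 22.
Altair + Sirius: cost 6 + 6 = 12 ≤ 16, return 16 + 15 = 31.
Altair + Atlas: cost 6 + 10 = 16 ≤ 16, return 16 + 6 = 22.
Best is Altair and Sirius with total return 31.

31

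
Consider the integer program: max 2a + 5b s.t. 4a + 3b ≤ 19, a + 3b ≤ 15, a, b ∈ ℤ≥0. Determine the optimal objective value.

25

Relaxing integrality, the LP optimum is 25.44 at (a,b) = (1.33, 4.56), which is not an integer point.
(a,b)=(0,5): 4·0+3·5=15≤19, 1·0+3·5=15≤15, objective 25.
(a,b)=(1,4): 4·1+3·4=16≤19, 1·1+3·4=13≤15, objective 22.
(a,b)=(0,4): 4·0+3·4=12≤19, 1·0+3·4=12≤15, objective 20.
(a,b)=(2,3): 4·2+3·3=17≤19, 1·2+3·3=11≤15, objective 19.
No feasible integer point exceeds 25.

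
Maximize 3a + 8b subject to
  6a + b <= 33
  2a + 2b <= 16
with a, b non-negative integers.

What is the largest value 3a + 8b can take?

(a,b)=(0,8): 6·0+1·8=8≤33, 2·0+2·8=16≤16, objective 64.
(a,b)=(1,7): 6·1+1·7=13≤33, 2·1+2·7=16≤16, objective 59.
(a,b)=(0,7): 6·0+1·7=7≤33, 2·0+2·7=14≤16, objective 56.
Maximum is 64 at (a,b)=(0,8).

64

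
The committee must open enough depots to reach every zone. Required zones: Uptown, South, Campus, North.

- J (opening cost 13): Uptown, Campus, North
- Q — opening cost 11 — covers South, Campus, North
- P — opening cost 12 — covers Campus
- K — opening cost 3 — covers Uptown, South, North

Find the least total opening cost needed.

Choose Q and K: together they cover Uptown, South, Campus, North — every zone.
Total opening cost: 11 + 3 = 14.

14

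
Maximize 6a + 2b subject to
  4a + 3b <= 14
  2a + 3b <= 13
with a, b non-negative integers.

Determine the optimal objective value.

The continuous relaxation peaks at (3.5, 0) with value 21.00; rounding to a feasible lattice point costs some objective.
(a,b)=(3,0) is feasible, giving 18.
(a,b)=(2,1) is feasible, giving 14.
(a,b)=(2,0) is feasible, giving 12.
The best lattice point is (3,0), giving 18.

18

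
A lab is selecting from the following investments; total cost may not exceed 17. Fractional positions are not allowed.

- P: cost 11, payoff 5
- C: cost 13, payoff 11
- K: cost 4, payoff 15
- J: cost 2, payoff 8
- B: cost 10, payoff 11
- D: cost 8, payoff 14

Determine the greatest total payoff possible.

Allowing fractional choices, the relaxed optimum would be about 40.3, but investments are indivisible.
K + J + D: cost 4 + 2 + 8 = 14 ≤ 17, payoff 15 + 8 + 14 = 37.
K + D: cost 4 + 8 = 12 ≤ 17, payoff 15 + 14 = 29.
K + J + B: cost 4 + 2 + 10 = 16 ≤ 17, payoff 15 + 8 + 11 = 34.
Best is K, J, and D with total payoff 37.

37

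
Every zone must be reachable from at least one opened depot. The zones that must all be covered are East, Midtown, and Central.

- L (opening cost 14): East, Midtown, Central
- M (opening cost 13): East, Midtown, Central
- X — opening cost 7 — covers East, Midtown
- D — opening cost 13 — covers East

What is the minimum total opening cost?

The greedy cost-per-new-zone heuristic would pick X and M for 20, but a cheaper cover exists.
M alone covers East, Midtown, Central — every zone.
Total opening cost: 13.
No cover costs less than 13.

13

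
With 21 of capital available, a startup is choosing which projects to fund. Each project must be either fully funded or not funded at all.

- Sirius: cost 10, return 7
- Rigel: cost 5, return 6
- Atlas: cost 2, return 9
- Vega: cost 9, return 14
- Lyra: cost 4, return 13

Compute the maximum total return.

42

Allowing fractional choices, the relaxed optimum would be about 42.7, but projects are indivisible.
Rigel + Atlas + Vega + Lyra: cost 5 + 2 + 9 + 4 = 20 ≤ 21, return 6 + 9 + 14 + 13 = 42.
Sirius + Rigel + Atlas + Lyra: cost 10 + 5 + 2 + 4 = 21 ≤ 21, return 7 + 6 + 9 + 13 = 35.
Atlas + Vega + Lyra: cost 2 + 9 + 4 = 15 ≤ 21, return 9 + 14 + 13 = 36.
Best is Rigel, Atlas, Vega, and Lyra with total return 42.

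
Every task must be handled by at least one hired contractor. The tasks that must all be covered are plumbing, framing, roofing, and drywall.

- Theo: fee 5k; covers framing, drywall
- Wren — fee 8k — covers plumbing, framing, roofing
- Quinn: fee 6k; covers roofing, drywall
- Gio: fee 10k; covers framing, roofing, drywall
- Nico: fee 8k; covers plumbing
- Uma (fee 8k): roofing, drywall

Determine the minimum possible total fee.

13

Choose Theo and Wren: together they cover plumbing, framing, roofing, drywall — every task.
Total fee: 5 + 8 = 13.
No cover costs less than 13.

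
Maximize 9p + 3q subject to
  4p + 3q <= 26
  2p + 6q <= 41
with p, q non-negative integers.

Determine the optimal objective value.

Relaxing integrality, the LP optimum is 58.50 at (p,q) = (6.5, 0), which is not an integer point.
(p,q)=(6,0): 4·6+3·0=24≤26, 2·6+6·0=12≤41, objective 54.
(p,q)=(5,1): 4·5+3·1=23≤26, 2·5+6·1=16≤41, objective 48.
(p,q)=(5,0): 4·5+3·0=20≤26, 2·5+6·0=10≤41, objective 45.
The best lattice point is (6,0), giving 54.

54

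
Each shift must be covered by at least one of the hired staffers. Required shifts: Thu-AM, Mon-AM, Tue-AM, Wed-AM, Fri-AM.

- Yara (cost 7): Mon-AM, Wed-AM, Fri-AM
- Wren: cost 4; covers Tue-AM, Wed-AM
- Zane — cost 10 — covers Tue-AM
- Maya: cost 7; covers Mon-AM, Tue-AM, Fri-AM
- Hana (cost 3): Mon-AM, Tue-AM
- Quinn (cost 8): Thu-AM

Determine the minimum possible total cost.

Choose Yara, Hana, and Quinn: together they cover Thu-AM, Mon-AM, Tue-AM, Wed-AM, Fri-AM — every shift.
Total cost: 7 + 3 + 8 = 18.
No cover costs less than 18.

18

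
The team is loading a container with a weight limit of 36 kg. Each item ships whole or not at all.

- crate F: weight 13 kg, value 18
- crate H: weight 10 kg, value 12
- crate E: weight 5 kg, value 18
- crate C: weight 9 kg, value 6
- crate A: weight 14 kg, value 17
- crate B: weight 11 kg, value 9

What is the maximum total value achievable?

53

Take crate F, crate E, and crate A: weight 13 + 5 + 14 = 32 ≤ 36, value 18 + 18 + 17 = 53.
No other feasible combination does better.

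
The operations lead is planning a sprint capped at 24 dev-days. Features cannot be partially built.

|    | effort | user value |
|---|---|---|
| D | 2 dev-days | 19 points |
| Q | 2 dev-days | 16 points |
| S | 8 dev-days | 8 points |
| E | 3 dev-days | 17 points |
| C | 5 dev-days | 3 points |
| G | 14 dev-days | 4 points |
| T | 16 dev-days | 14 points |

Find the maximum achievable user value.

66

Treat it as a binary knapsack problem.
D + Q + E + T: effort 2 + 2 + 3 + 16 = 23 ≤ 24, user value 19 + 16 + 17 + 14 = 66.
D + Q + S + E: effort 2 + 2 + 8 + 3 = 15 ≤ 24, user value 19 + 16 + 8 + 17 = 60.
D + Q + S + E + C: effort 2 + 2 + 8 + 3 + 5 = 20 ≤ 24, user value 19 + 16 + 8 + 17 + 3 = 63.
Best is D, Q, E, and T with total user value 66.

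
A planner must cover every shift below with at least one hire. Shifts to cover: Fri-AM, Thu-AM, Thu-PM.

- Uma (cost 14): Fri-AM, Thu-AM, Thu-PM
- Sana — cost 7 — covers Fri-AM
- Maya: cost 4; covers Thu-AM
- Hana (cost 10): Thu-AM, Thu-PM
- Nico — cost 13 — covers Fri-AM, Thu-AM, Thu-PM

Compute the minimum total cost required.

13

This is a weighted set-cover instance.
Nico alone covers Fri-AM, Thu-AM, Thu-PM — every shift.
Total cost: 13.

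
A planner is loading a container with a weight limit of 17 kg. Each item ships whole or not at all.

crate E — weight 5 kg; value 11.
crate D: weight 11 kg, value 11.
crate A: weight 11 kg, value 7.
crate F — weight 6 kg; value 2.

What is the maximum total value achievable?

Allowing fractional choices, the relaxed optimum would be about 22.6, but items are indivisible.
crate E + crate F: weight 5 + 6 = 11 ≤ 17, value 11 + 2 = 13.
crate E + crate A: weight 5 + 11 = 16 ≤ 17, value 11 + 7 = 18.
crate E + crate D: weight 5 + 11 = 16 ≤ 17, value 11 + 11 = 22.
Best is crate E and crate D with total value 22.

22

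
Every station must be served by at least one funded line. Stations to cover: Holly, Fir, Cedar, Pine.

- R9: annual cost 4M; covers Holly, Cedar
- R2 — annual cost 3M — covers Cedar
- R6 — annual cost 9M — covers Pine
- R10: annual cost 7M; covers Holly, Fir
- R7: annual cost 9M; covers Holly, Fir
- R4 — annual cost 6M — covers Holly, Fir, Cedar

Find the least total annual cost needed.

15

Choose R6 and R4: together they cover Holly, Fir, Cedar, Pine — every station.
Total annual cost: 9 + 6 = 15.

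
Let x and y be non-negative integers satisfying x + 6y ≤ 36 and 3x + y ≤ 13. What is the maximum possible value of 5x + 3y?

27

The continuous relaxation peaks at (2.47, 5.59) with value 29.12; rounding to a feasible lattice point costs some objective.
(x,y)=(3,4): 1·3+6·4=27≤36, 3·3+1·4=13≤13, objective 27.
(x,y)=(2,5): 1·2+6·5=32≤36, 3·2+1·5=11≤13, objective 25.
(x,y)=(3,3): 1·3+6·3=21≤36, 3·3+1·3=12≤13, objective 24.
(x,y)=(2,4): 1·2+6·4=26≤36, 3·2+1·4=10≤13, objective 22.
No feasible integer point exceeds 27.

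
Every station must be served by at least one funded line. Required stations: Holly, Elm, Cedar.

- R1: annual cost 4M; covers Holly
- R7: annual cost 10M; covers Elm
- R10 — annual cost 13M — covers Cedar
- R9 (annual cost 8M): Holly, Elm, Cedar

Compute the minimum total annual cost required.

This is an integer covering problem.
R9 alone covers Holly, Elm, Cedar — every station.
Total annual cost: 8.
No cover costs less than 8.

8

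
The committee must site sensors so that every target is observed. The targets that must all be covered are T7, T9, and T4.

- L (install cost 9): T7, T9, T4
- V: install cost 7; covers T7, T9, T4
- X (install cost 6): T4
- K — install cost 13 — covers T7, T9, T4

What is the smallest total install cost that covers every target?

7

V alone covers T7, T9, T4 — every target.
Total install cost: 7.
No cover costs less than 7.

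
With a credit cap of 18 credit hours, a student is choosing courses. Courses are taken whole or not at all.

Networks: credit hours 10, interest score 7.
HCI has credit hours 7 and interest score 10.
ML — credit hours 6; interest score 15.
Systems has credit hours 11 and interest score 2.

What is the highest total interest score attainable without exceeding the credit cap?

Allowing fractional choices, the relaxed optimum would be about 28.5, but courses are indivisible.
HCI + ML: credit hours 7 + 6 = 13 ≤ 18, interest score 10 + 15 = 25.
Networks + HCI: credit hours 10 + 7 = 17 ≤ 18, interest score 7 + 10 = 17.
Networks + ML: credit hours 10 + 6 = 16 ≤ 18, interest score 7 + 15 = 22.
Best is HCI and ML with total interest score 25.

25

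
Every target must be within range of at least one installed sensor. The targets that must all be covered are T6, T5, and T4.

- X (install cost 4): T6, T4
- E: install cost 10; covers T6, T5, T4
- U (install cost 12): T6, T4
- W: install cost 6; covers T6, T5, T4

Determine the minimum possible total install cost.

6

This is an integer covering problem.
The greedy cost-per-new-target heuristic would pick X and W for 10, but a cheaper cover exists.
W alone covers T6, T5, T4 — every target.
Total install cost: 6.
No cover costs less than 6.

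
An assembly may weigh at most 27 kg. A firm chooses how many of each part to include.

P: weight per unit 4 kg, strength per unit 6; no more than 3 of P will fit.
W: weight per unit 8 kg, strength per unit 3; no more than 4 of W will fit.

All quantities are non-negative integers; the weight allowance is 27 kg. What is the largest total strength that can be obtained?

3×P and 1×W: weight 20 ≤ 27, strength 3·6 + 1·3 = 21.
2×P and 2×W: weight 24 ≤ 27, strength 2·6 + 2·3 = 18.
Best is 21.

21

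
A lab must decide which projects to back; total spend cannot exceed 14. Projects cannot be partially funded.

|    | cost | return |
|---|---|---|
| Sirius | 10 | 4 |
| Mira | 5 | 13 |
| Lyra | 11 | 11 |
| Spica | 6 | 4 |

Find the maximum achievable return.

Allowing fractional choices, the relaxed optimum would be about 22.0, but projects are indivisible.
Lyra: cost 11 ≤ 14, return 11.
Mira: cost 5 ≤ 14, return 13.
Mira + Spica: cost 5 + 6 = 11 ≤ 14, return 13 + 4 = 17.
Best is Mira and Spica with total return 17.

17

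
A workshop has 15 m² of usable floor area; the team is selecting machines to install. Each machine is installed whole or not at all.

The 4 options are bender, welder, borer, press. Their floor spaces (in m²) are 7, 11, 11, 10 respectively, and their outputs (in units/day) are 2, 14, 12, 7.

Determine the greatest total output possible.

This is a 0-1 knapsack instance.
Take welder: floor space 11 ≤ 15, output 14.
No other feasible combination does better.

14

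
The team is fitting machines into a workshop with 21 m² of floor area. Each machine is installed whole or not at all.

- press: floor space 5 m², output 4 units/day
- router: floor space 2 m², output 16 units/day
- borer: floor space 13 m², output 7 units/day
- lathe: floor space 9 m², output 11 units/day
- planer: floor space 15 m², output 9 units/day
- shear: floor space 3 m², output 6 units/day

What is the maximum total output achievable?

37

Allowing fractional choices, the relaxed optimum would be about 38.2, but machines are indivisible.
press + router + lathe + shear: floor space 5 + 2 + 9 + 3 = 19 ≤ 21, output 4 + 16 + 11 + 6 = 37.
press + router + lathe: floor space 5 + 2 + 9 = 16 ≤ 21, output 4 + 16 + 11 = 31.
router + lathe + shear: floor space 2 + 9 + 3 = 14 ≤ 21, output 16 + 11 + 6 = 33.
Best is press, router, lathe, and shear with total output 37.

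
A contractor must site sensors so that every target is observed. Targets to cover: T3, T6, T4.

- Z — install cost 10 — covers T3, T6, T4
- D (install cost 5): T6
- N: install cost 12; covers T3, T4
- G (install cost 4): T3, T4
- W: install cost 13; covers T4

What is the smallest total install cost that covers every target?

This is an integer covering problem.
Choose D and G: together they cover T3, T6, T4 — every target.
Total install cost: 5 + 4 = 9.
No cover costs less than 9.

9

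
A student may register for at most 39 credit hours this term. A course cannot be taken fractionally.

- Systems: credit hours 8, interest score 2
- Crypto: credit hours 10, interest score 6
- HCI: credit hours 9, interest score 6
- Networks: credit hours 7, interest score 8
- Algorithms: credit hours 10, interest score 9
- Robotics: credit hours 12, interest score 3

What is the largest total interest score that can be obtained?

This is a 0-1 knapsack instance.
Take Crypto, HCI, Networks, and Algorithms: credit hours 10 + 9 + 7 + 10 = 36 ≤ 39, interest score 6 + 6 + 8 + 9 = 29.
No other feasible combination does better.

29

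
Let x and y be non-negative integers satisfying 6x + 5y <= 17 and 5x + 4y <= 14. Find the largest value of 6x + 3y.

The continuous relaxation peaks at (2.8, 0) with value 16.80; rounding to a feasible lattice point costs some objective.
(x,y)=(2,1) is feasible, giving 15.
(x,y)=(1,2) is feasible, giving 12.
(x,y)=(2,0) is feasible, giving 12.
No feasible integer point exceeds 15.

15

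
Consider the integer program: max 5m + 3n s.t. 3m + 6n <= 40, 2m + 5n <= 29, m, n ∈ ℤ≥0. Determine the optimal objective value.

(m,n)=(13,0) is feasible, giving 65.
(m,n)=(12,0) is feasible, giving 60.
No feasible integer point exceeds 65.

65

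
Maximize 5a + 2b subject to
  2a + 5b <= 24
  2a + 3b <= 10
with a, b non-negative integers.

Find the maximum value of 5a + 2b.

(a,b)=(5,0): 2·5+5·0=10≤24, 2·5+3·0=10≤10, objective 25.
(a,b)=(4,0): 2·4+5·0=8≤24, 2·4+3·0=8≤10, objective 20.
No feasible integer point exceeds 25.

25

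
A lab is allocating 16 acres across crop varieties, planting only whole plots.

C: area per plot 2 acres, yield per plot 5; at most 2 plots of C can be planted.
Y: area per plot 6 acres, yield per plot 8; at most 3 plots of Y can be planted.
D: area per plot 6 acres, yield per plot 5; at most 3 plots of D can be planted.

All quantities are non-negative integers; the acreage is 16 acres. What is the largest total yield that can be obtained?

C has the best ratio (5/2); taking only C gives at most 2×5 = 10 (stopped by the supply cap of 2).
Mixing does better — 2×C and 2×Y: area 16 ≤ 16, yield 2·5 + 2·8 = 26.

26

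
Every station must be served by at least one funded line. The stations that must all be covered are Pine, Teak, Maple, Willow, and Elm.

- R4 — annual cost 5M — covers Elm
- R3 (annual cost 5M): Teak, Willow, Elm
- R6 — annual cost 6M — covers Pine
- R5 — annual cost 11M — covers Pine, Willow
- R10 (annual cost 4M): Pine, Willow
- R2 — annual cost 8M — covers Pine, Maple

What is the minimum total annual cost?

13

The greedy cost-per-new-station heuristic would pick R3, R10, and R2 for 17, but a cheaper cover exists.
Choose R3 and R2: together they cover Pine, Teak, Maple, Willow, Elm — every station.
Total annual cost: 5 + 8 = 13.
No cover costs less than 13.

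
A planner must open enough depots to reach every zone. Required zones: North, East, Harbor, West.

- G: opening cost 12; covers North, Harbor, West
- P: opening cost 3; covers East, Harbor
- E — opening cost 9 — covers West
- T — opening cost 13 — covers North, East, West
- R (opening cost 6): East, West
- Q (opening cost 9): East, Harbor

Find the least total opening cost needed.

Choose G and P: together they cover North, East, Harbor, West — every zone.
Total opening cost: 12 + 3 = 15.
No cover costs less than 15.

15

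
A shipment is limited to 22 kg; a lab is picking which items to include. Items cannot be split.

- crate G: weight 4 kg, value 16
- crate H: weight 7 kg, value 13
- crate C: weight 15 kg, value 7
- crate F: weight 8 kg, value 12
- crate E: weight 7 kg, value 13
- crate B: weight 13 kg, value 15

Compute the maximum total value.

42

Take crate G, crate H, and crate E: weight 4 + 7 + 7 = 18 ≤ 22, value 16 + 13 + 13 = 42.
No other feasible combination does better.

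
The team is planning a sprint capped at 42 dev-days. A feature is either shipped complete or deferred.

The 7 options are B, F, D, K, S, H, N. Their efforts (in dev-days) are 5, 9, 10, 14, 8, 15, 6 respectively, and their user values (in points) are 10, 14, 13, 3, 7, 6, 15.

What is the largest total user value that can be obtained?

59

Take B, F, D, S, and N: effort 5 + 9 + 10 + 8 + 6 = 38 ≤ 42, user value 10 + 14 + 13 + 7 + 15 = 59.
No other feasible combination does better.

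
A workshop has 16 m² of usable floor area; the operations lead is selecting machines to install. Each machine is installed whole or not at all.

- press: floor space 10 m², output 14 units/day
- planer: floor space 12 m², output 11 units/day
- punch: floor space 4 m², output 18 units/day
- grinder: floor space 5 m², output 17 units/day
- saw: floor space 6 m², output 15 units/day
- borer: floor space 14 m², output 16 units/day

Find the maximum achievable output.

50

This is a 0-1 knapsack instance.
Allowing fractional choices, the relaxed optimum would be about 51.4, but machines are indivisible.
punch + grinder + saw: floor space 4 + 5 + 6 = 15 ≤ 16, output 18 + 17 + 15 = 50.
punch + saw: floor space 4 + 6 = 10 ≤ 16, output 18 + 15 = 33.
punch + grinder: floor space 4 + 5 = 9 ≤ 16, output 18 + 17 = 35.
Best is punch, grinder, and saw with total output 50.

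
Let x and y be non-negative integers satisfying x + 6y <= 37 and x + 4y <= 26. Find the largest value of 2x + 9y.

57

(x,y)=(6,5): 1·6+6·5=36≤37, 1·6+4·5=26≤26, objective 57.
(x,y)=(5,5): 1·5+6·5=35≤37, 1·5+4·5=25≤26, objective 55.
(x,y)=(4,5): 1·4+6·5=34≤37, 1·4+4·5=24≤26, objective 53.
(x,y)=(3,5): 1·3+6·5=33≤37, 1·3+4·5=23≤26, objective 51.
The best lattice point is (6,5), giving 57.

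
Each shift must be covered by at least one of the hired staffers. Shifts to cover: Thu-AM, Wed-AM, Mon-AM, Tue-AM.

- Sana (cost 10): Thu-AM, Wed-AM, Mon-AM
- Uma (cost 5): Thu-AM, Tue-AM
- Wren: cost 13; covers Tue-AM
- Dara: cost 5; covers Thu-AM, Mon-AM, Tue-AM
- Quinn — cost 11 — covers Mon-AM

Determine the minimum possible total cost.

15

Choose Sana and Uma: together they cover Thu-AM, Wed-AM, Mon-AM, Tue-AM — every shift.
Total cost: 10 + 5 = 15.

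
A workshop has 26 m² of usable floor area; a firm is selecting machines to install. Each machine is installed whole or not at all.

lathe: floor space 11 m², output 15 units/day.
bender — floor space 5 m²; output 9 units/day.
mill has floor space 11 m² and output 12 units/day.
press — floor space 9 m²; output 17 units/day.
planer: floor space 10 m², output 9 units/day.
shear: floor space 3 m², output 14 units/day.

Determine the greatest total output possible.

Allowing fractional choices, the relaxed optimum would be about 52.3, but machines are indivisible.
lathe + bender + press: floor space 11 + 5 + 9 = 25 ≤ 26, output 15 + 9 + 17 = 41.
mill + press + shear: floor space 11 + 9 + 3 = 23 ≤ 26, output 12 + 17 + 14 = 43.
lathe + press + shear: floor space 11 + 9 + 3 = 23 ≤ 26, output 15 + 17 + 14 = 46.
Best is lathe, press, and shear with total output 46.

46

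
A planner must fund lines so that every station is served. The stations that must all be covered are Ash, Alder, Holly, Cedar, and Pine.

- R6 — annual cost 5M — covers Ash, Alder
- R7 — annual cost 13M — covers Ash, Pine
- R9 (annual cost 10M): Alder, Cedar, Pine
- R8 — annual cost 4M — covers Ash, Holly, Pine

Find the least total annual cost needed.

The greedy cost-per-new-station heuristic would pick R8, R6, and R9 for 19, but a cheaper cover exists.
Choose R9 and R8: together they cover Ash, Alder, Holly, Cedar, Pine — every station.
Total annual cost: 10 + 4 = 14.
No cover costs less than 14.

14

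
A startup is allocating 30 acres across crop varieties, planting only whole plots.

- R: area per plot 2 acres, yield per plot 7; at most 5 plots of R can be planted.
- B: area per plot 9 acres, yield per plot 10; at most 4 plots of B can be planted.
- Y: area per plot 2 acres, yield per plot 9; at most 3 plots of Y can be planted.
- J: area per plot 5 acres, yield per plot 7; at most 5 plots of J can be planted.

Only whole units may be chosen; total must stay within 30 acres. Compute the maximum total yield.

This is a bounded integer knapsack.
5×R, 1×B, 3×Y, and 1×J: area 30 ≤ 30, yield 5·7 + 1·10 + 3·9 + 1·7 = 79.
4×R, 3×Y, and 3×J: area 29 ≤ 30, yield 4·7 + 3·9 + 3·7 = 76.
Best is 79.

79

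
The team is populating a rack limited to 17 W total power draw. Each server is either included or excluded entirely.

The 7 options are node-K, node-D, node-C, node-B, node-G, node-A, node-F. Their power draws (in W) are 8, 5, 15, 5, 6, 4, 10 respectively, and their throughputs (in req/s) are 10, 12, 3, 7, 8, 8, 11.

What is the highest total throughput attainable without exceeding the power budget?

30

Allowing fractional choices, the relaxed optimum would be about 31.0, but servers are indivisible.
node-D + node-G + node-A: power draw 5 + 6 + 4 = 15 ≤ 17, throughput 12 + 8 + 8 = 28.
node-K + node-D + node-A: power draw 8 + 5 + 4 = 17 ≤ 17, throughput 10 + 12 + 8 = 30.
Best is node-K, node-D, and node-A with total throughput 30.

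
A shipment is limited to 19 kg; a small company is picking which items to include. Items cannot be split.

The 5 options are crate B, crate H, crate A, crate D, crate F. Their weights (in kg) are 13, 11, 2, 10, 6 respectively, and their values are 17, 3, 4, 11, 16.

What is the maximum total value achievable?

Allowing fractional choices, the relaxed optimum would be about 34.4, but items are indivisible.
crate A + crate D + crate F: weight 2 + 10 + 6 = 18 ≤ 19, value 4 + 11 + 16 = 31.
crate B + crate F: weight 13 + 6 = 19 ≤ 19, value 17 + 16 = 33.
Best is crate B and crate F with total value 33.

33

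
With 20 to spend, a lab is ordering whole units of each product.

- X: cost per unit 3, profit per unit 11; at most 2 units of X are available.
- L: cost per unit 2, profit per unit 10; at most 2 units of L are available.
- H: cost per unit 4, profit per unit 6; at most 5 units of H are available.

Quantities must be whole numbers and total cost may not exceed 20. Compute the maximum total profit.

54

This is a bounded integer knapsack.
2×X, 2×L, and 2×H: cost 18 ≤ 20, profit 2·11 + 2·10 + 2·6 = 54.
2×X, 1×L, and 3×H: cost 20 ≤ 20, profit 2·11 + 1·10 + 3·6 = 50.
Best is 54.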